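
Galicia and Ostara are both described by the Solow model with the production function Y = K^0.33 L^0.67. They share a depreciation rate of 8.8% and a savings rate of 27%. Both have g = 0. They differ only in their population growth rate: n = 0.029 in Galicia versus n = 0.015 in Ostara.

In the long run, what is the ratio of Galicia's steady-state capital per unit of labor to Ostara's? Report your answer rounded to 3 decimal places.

Steady-state k* = [s/(n + δ)]^(1/(1−α)), so the ratio is [ (s_G/(n + δ)_G) / (s_O/(n + δ)_O) ]^1.4925.
s_G/(n + δ)_G = 0.27/0.117 = 2.3077; s_O/(n + δ)_O = 0.27/0.103 = 2.6214.
Ratio = (2.3077/2.6214)^1.4925 = 0.8803^1.4925 ≈ 0.8267

ratio ≈ 0.827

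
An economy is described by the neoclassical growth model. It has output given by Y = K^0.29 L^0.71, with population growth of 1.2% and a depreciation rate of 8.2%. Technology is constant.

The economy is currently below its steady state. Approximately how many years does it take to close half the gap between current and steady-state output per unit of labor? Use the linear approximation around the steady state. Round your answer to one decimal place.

Near the steady state the convergence rate is λ = (1 − α)(n + δ).
λ = (1 − 0.29) × 0.094 = 0.71 × 0.094 = 0.06674
Half-life = ln 2 / λ = 0.6931 / 0.06674 ≈ 10.39 years

about 10.4 years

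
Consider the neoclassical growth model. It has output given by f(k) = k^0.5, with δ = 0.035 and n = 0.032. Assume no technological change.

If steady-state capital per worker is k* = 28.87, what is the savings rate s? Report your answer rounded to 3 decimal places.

s ≈ 0.360

Steady state requires s·f(k) = (n + δ)·k, i.e. s·k^α = (n + δ)·k.
So s / (n + δ) = (k*)^(1−α) = 28.87^0.5 = 5.3731.
Therefore s = 5.3731 × (n + δ) = 5.3731 × 0.067 = 0.3600.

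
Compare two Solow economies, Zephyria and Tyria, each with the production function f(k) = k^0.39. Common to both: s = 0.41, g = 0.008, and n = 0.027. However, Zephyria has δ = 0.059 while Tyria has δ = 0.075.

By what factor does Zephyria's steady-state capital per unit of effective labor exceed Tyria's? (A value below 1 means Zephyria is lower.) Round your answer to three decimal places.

Steady-state k* = [s/(n + g + δ)]^(1/(1−α)), so the ratio is [ (s_Z/(n + g + δ)_Z) / (s_T/(n + g + δ)_T) ]^1.6393.
s_Z/(n + g + δ)_Z = 0.41/0.094 = 4.3617; s_T/(n + g + δ)_T = 0.41/0.110 = 3.7273.
Ratio = (4.3617/3.7273)^1.6393 = 1.1702^1.6393 ≈ 1.2939

k*_Z / k*_T ≈ 1.294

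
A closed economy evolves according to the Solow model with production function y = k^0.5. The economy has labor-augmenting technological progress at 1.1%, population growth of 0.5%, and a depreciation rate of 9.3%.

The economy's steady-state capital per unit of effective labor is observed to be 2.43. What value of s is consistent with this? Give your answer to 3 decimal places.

s ≈ 0.170

In steady state, investment equals break-even investment: s·k^α = (n + g + δ)·k.
So s / (n + g + δ) = (k*)^(1−α) = 2.43^0.5 = 1.5588.
Therefore s = 1.5588 × (n + g + δ) = 1.5588 × 0.109 = 0.1699.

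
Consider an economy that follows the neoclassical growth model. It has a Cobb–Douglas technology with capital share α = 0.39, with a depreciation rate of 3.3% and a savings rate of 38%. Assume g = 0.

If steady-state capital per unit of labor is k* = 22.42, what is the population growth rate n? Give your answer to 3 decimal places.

Steady state requires s·f(k) = (n + δ)·k, i.e. s·k^α = (n + δ)·k.
So s / (n + δ) = (k*)^(1−α) = 22.42^0.61 = 6.6663.
Therefore n + δ = s / 6.6663 = 0.38 / 6.6663 = 0.0570, so n = 0.0570 − 0.033 = 0.0240.

n ≈ 0.024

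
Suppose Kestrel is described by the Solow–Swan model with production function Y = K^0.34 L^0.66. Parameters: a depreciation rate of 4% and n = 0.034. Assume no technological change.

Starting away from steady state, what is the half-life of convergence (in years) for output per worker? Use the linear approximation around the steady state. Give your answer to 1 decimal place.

Near the steady state the convergence rate is λ = (1 − α)(n + δ).
λ = (1 − 0.34) × 0.074 = 0.66 × 0.074 = 0.04884
Half-life = ln 2 / λ = 0.6931 / 0.04884 ≈ 14.19 years

about 14.2 years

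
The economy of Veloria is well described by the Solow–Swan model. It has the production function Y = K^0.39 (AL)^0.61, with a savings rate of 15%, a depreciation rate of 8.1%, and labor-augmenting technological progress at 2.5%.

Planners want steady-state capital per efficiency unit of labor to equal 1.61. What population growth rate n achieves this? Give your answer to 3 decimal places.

n ≈ 0.006

In steady state, investment equals break-even investment: s·k^α = (n + g + δ)·k.
So s / (n + g + δ) = (k*)^(1−α) = 1.61^0.61 = 1.3371.
Therefore n + g + δ = s / 1.3371 = 0.15 / 1.3371 = 0.1122, so n = 0.1122 − 0.106 = 0.0062.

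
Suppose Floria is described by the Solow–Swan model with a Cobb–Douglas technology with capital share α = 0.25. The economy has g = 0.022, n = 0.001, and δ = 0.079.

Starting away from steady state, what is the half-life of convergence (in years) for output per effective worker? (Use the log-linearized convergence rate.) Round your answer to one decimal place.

half-life ≈ 9.1 years

Near the steady state the convergence rate is λ = (1 − α)(n + g + δ).
λ = (1 − 0.25) × 0.102 = 0.75 × 0.102 = 0.0765
Half-life = ln 2 / λ = 0.6931 / 0.0765 ≈ 9.06 years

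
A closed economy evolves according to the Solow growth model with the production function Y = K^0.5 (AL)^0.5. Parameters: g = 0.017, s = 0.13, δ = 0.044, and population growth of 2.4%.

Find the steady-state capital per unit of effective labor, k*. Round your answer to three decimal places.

At the steady state, Δk = 0, so s·k^α = (n + g + δ)·k.
Rearranging, k^(1−α) = s / (n + g + δ).
k^0.5 = 0.13 / (0.024 + 0.017 + 0.044) = 0.13 / 0.085 = 1.5294
k* = 1.5294^(1/0.5) ≈ 2.3391

k* ≈ 2.339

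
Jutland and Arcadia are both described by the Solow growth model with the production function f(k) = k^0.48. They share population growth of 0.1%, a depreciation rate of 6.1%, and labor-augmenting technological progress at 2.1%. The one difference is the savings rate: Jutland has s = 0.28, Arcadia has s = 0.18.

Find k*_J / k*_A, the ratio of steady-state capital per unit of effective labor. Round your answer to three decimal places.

k*_J / k*_A ≈ 2.339

Steady-state k* = [s/(n + g + δ)]^(1/(1−α)), so the ratio is [ (s_J/(n + g + δ)_J) / (s_A/(n + g + δ)_A) ]^1.9231.
s_J/(n + g + δ)_J = 0.28/0.083 = 3.3735; s_A/(n + g + δ)_A = 0.18/0.083 = 2.1687.
Ratio = (3.3735/2.1687)^1.9231 = 1.5555^1.9231 ≈ 2.3388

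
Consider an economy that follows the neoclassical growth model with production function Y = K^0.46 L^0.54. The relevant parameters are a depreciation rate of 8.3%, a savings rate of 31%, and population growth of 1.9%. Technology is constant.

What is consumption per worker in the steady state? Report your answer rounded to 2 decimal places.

In steady state, investment equals break-even investment: s·k^α = (n + δ)·k.
Dividing both sides by k: k^(1−α) = s / (n + δ).
k^0.54 = 0.31 / (0.019 + 0.083) = 0.31 / 0.102 = 3.0392
k* = 3.0392^(1/0.54) ≈ 7.8343
y* = (k*)^α = 7.8343^0.46 ≈ 2.5777
c* = (1 − s)·y* = (1 − 0.31) × 2.5777 ≈ 1.7786

c* = 1.78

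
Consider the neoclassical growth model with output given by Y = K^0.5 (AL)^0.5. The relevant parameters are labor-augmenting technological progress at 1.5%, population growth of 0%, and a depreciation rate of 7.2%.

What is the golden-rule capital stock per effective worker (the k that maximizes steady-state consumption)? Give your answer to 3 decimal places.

The golden rule sets f'(k) = n + g + δ, i.e. α·k^(α−1) = n + g + δ.
So k^(1−α) = α / (n + g + δ) = 0.5 / 0.087 = 5.7471.
k_gold = 5.7471^(1/0.5) ≈ 33.0292

k_gold ≈ 33.029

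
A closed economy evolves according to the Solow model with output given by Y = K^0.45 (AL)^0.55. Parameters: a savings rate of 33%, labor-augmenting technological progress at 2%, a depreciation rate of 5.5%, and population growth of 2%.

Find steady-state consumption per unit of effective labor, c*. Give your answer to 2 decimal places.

Steady state requires s·f(k) = (n + g + δ)·k, i.e. s·k^α = (n + g + δ)·k.
Rearranging, k^(1−α) = s / (n + g + δ).
k^0.55 = 0.33 / (0.020 + 0.020 + 0.055) = 0.33 / 0.095 = 3.4737
k* = 3.4737^(1/0.55) ≈ 9.6219
y* = (k*)^α = 9.6219^0.45 ≈ 2.7699
c* = (1 − s)·y* = (1 − 0.33) × 2.7699 ≈ 1.8558

c* ≈ 1.86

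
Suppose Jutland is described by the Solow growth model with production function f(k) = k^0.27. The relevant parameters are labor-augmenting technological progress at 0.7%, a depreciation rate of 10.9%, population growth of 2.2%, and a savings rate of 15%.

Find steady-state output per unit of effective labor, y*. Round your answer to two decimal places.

y* ≈ 1.03

At the steady state, Δk = 0, so s·k^α = (n + g + δ)·k.
Rearranging, k^(1−α) = s / (n + g + δ).
k^0.73 = 0.15 / (0.022 + 0.007 + 0.109) = 0.15 / 0.138 = 1.0870
k* = 1.0870^(1/0.73) ≈ 1.1211
y* = (k*)^α = 1.1211^0.27 ≈ 1.0313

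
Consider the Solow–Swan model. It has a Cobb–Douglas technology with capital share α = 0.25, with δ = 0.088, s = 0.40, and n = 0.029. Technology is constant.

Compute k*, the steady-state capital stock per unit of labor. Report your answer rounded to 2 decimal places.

k* = 5.15

At the steady state, Δk = 0, so s·k^α = (n + δ)·k.
Dividing both sides by k: k^(1−α) = s / (n + δ).
k^0.75 = 0.40 / (0.029 + 0.088) = 0.40 / 0.117 = 3.4188
k* = 3.4188^(1/0.75) ≈ 5.1503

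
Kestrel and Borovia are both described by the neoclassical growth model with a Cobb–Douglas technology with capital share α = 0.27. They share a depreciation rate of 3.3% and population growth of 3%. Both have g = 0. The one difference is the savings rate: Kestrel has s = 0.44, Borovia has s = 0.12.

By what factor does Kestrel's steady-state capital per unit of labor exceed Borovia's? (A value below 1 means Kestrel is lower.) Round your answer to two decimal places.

Steady-state k* = [s/(n + δ)]^(1/(1−α)), so the ratio is [ (s_K/(n + δ)_K) / (s_B/(n + δ)_B) ]^1.3699.
s_K/(n + δ)_K = 0.44/0.063 = 6.9841; s_B/(n + δ)_B = 0.12/0.063 = 1.9048.
Ratio = (6.9841/1.9048)^1.3699 = 3.6666^1.3699 ≈ 5.9290

k*_K / k*_B ≈ 5.93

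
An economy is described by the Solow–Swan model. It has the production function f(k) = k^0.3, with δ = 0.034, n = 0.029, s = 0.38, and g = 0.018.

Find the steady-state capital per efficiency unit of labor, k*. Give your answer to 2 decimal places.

Steady state requires s·f(k) = (n + g + δ)·k, i.e. s·k^α = (n + g + δ)·k.
Dividing both sides by k: k^(1−α) = s / (n + g + δ).
k^0.7 = 0.38 / (0.029 + 0.018 + 0.034) = 0.38 / 0.081 = 4.6914
k* = 4.6914^(1/0.7) ≈ 9.0992

k* ≈ 9.10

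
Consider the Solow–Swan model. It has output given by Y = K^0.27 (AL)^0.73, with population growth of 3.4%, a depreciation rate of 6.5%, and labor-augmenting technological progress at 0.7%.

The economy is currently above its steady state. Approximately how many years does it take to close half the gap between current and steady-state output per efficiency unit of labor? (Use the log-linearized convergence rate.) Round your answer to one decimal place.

Near the steady state the convergence rate is λ = (1 − α)(n + g + δ).
λ = (1 − 0.27) × 0.106 = 0.73 × 0.106 = 0.07738
Half-life = ln 2 / λ = 0.6931 / 0.07738 ≈ 8.96 years

about 9.0 years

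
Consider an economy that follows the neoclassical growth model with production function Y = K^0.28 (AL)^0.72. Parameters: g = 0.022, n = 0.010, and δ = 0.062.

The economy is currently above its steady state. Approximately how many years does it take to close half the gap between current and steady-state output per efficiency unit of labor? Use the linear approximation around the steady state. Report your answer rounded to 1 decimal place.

half-life ≈ 10.2 years

Near the steady state the convergence rate is λ = (1 − α)(n + g + δ).
λ = (1 − 0.28) × 0.094 = 0.72 × 0.094 = 0.06768
Half-life = ln 2 / λ = 0.6931 / 0.06768 ≈ 10.24 years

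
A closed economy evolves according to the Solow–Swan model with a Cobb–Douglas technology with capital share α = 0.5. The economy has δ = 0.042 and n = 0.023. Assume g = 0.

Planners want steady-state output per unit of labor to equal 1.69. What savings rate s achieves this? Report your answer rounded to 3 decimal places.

s ≈ 0.110

Steady state requires s·f(k) = (n + δ)·k, i.e. s·k^α = (n + δ)·k.
Since y* = [s/(n + δ)]^(α/(1−α)), we have s/(n + δ) = (y*)^((1−α)/α) = 1.69^1 = 1.6900.
Therefore s = 1.6900 × (n + δ) = 1.6900 × 0.065 = 0.1099.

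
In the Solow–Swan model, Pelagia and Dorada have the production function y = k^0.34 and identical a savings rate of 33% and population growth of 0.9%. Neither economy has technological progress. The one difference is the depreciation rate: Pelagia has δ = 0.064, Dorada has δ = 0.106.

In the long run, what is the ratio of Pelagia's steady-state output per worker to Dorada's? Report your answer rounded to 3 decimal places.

y*_P / y*_D ≈ 1.264

Steady-state y* = [s/(n + δ)]^(α/(1−α)), so the ratio is [ (s_P/(n + δ)_P) / (s_D/(n + δ)_D) ]^0.5152.
s_P/(n + δ)_P = 0.33/0.073 = 4.5205; s_D/(n + δ)_D = 0.33/0.115 = 2.8696.
Ratio = (4.5205/2.8696)^0.5152 = 1.5753^0.5152 ≈ 1.2638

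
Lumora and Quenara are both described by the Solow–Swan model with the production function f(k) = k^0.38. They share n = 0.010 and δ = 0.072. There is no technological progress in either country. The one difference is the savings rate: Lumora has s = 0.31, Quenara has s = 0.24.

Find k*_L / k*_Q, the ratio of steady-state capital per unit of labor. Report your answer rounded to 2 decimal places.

Steady-state k* = [s/(n + δ)]^(1/(1−α)), so the ratio is [ (s_L/(n + δ)_L) / (s_Q/(n + δ)_Q) ]^1.6129.
s_L/(n + δ)_L = 0.31/0.082 = 3.7805; s_Q/(n + δ)_Q = 0.24/0.082 = 2.9268.
Ratio = (3.7805/2.9268)^1.6129 = 1.2917^1.6129 ≈ 1.5111

k*_L / k*_Q ≈ 1.51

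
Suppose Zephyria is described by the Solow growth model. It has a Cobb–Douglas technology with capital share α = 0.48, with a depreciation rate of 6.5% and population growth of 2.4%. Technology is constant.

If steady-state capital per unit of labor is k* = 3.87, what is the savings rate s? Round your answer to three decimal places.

In steady state, investment equals break-even investment: s·k^α = (n + δ)·k.
So s / (n + δ) = (k*)^(1−α) = 3.87^0.52 = 2.0212.
Therefore s = 2.0212 × (n + δ) = 2.0212 × 0.089 = 0.1799.

s ≈ 0.180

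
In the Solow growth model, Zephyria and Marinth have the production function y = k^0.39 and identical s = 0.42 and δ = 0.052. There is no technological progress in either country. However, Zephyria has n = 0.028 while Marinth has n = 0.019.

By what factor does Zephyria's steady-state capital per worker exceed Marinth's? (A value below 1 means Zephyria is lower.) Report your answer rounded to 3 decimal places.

k*_Z / k*_M ≈ 0.822

Steady-state k* = [s/(n + δ)]^(1/(1−α)), so the ratio is [ (s_Z/(n + δ)_Z) / (s_M/(n + δ)_M) ]^1.6393.
s_Z/(n + δ)_Z = 0.42/0.080 = 5.2500; s_M/(n + δ)_M = 0.42/0.071 = 5.9155.
Ratio = (5.2500/5.9155)^1.6393 = 0.8875^1.6393 ≈ 0.8223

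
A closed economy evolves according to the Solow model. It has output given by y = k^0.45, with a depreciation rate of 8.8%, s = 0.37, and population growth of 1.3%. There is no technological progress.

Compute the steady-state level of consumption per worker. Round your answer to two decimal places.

c* = 1.82

In steady state, investment equals break-even investment: s·k^α = (n + δ)·k.
Rearranging, k^(1−α) = s / (n + δ).
k^0.55 = 0.37 / (0.013 + 0.088) = 0.37 / 0.101 = 3.6634
k* = 3.6634^(1/0.55) ≈ 10.5985
y* = (k*)^α = 10.5985^0.45 ≈ 2.8931
c* = (1 − s)·y* = (1 − 0.37) × 2.8931 ≈ 1.8227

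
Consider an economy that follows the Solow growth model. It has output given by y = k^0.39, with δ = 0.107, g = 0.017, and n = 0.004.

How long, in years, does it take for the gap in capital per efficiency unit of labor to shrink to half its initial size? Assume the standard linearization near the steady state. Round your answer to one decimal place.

Near the steady state the convergence rate is λ = (1 − α)(n + g + δ).
λ = (1 − 0.39) × 0.128 = 0.61 × 0.128 = 0.07808
Half-life = ln 2 / λ = 0.6931 / 0.07808 ≈ 8.88 years

half-life ≈ 8.9 years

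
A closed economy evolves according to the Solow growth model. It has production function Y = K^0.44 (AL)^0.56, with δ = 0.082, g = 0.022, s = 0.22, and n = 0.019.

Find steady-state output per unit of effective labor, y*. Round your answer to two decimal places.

y* ≈ 1.58

Steady state requires s·f(k) = (n + g + δ)·k, i.e. s·k^α = (n + g + δ)·k.
Dividing both sides by k: k^(1−α) = s / (n + g + δ).
k^0.56 = 0.22 / (0.019 + 0.022 + 0.082) = 0.22 / 0.123 = 1.7886
k* = 1.7886^(1/0.56) ≈ 2.8243
y* = (k*)^α = 2.8243^0.44 ≈ 1.5791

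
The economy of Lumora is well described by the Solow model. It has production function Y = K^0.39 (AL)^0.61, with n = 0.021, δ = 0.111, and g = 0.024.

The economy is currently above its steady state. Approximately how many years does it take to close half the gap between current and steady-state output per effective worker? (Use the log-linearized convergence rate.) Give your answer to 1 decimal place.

Near the steady state the convergence rate is λ = (1 − α)(n + g + δ).
λ = (1 − 0.39) × 0.156 = 0.61 × 0.156 = 0.09516
Half-life = ln 2 / λ = 0.6931 / 0.09516 ≈ 7.28 years

about 7.3 years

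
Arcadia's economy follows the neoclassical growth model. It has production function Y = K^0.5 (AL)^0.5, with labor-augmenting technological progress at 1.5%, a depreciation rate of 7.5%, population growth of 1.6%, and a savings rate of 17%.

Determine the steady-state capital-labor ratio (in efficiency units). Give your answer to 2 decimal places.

k* = 2.57

Steady state requires s·f(k) = (n + g + δ)·k, i.e. s·k^α = (n + g + δ)·k.
Dividing both sides by k: k^(1−α) = s / (n + g + δ).
k^0.5 = 0.17 / (0.016 + 0.015 + 0.075) = 0.17 / 0.106 = 1.6038
k* = 1.6038^(1/0.5) ≈ 2.5722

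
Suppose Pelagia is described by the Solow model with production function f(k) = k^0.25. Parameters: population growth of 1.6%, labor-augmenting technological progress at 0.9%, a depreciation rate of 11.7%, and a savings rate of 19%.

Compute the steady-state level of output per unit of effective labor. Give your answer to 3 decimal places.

At the steady state, Δk = 0, so s·k^α = (n + g + δ)·k.
Dividing both sides by k: k^(1−α) = s / (n + g + δ).
k^0.75 = 0.19 / (0.016 + 0.009 + 0.117) = 0.19 / 0.142 = 1.3380
k* = 1.3380^(1/0.75) ≈ 1.4744
y* = (k*)^α = 1.4744^0.25 ≈ 1.1019

y* ≈ 1.102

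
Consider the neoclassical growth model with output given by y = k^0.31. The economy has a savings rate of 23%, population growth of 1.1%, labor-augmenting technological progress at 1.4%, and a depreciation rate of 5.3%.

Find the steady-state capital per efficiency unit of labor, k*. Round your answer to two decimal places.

k* = 4.79

Steady state requires s·f(k) = (n + g + δ)·k, i.e. s·k^α = (n + g + δ)·k.
Rearranging, k^(1−α) = s / (n + g + δ).
k^0.69 = 0.23 / (0.011 + 0.014 + 0.053) = 0.23 / 0.078 = 2.9487
k* = 2.9487^(1/0.69) ≈ 4.7932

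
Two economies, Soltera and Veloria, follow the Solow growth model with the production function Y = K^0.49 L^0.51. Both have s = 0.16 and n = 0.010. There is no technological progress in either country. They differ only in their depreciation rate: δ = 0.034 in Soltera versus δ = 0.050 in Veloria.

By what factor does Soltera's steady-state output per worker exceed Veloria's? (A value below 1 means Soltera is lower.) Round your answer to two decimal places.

y*_S / y*_V ≈ 1.35

Steady-state y* = [s/(n + δ)]^(α/(1−α)), so the ratio is [ (s_S/(n + δ)_S) / (s_V/(n + δ)_V) ]^0.9608.
s_S/(n + δ)_S = 0.16/0.044 = 3.6364; s_V/(n + δ)_V = 0.16/0.060 = 2.6667.
Ratio = (3.6364/2.6667)^0.9608 = 1.3636^0.9608 ≈ 1.3471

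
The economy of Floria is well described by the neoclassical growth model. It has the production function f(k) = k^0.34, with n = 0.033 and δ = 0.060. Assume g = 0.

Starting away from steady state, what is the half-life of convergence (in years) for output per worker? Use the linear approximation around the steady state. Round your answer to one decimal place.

Near the steady state the convergence rate is λ = (1 − α)(n + δ).
λ = (1 − 0.34) × 0.093 = 0.66 × 0.093 = 0.06138
Half-life = ln 2 / λ = 0.6931 / 0.06138 ≈ 11.29 years

t_½ ≈ 11.3 years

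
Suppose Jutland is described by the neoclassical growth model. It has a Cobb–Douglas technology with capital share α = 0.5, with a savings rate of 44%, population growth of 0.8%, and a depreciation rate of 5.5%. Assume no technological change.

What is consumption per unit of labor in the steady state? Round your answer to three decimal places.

c* ≈ 3.911

In steady state, investment equals break-even investment: s·k^α = (n + δ)·k.
Rearranging, k^(1−α) = s / (n + δ).
k^0.5 = 0.44 / (0.008 + 0.055) = 0.44 / 0.063 = 6.9841
k* = 6.9841^(1/0.5) ≈ 48.7777
y* = (k*)^α = 48.7777^0.5 ≈ 6.9841
c* = (1 − s)·y* = (1 − 0.44) × 6.9841 ≈ 3.9111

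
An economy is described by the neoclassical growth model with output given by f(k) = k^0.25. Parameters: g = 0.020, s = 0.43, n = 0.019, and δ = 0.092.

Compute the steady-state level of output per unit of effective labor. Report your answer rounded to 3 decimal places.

y* = 1.486

Steady state requires s·f(k) = (n + g + δ)·k, i.e. s·k^α = (n + g + δ)·k.
Dividing both sides by k: k^(1−α) = s / (n + g + δ).
k^0.75 = 0.43 / (0.019 + 0.020 + 0.092) = 0.43 / 0.131 = 3.2824
k* = 3.2824^(1/0.75) ≈ 4.8782
y* = (k*)^α = 4.8782^0.25 ≈ 1.4862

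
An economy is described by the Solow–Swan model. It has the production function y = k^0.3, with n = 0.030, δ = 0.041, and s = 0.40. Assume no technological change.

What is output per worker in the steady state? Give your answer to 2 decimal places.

In steady state, investment equals break-even investment: s·k^α = (n + δ)·k.
Rearranging, k^(1−α) = s / (n + δ).
k^0.7 = 0.40 / (0.030 + 0.041) = 0.40 / 0.071 = 5.6338
k* = 5.6338^(1/0.7) ≈ 11.8188
y* = (k*)^α = 11.8188^0.3 ≈ 2.0978

y* = 2.10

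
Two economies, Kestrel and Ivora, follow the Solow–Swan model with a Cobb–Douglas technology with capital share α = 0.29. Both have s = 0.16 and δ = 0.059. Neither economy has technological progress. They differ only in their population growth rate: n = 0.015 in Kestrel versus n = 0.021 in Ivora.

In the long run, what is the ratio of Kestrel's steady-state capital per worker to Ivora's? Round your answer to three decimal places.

Steady-state k* = [s/(n + δ)]^(1/(1−α)), so the ratio is [ (s_K/(n + δ)_K) / (s_I/(n + δ)_I) ]^1.4085.
s_K/(n + δ)_K = 0.16/0.074 = 2.1622; s_I/(n + δ)_I = 0.16/0.080 = 2.0000.
Ratio = (2.1622/2.0000)^1.4085 = 1.0811^1.4085 ≈ 1.1161

k*_K / k*_I ≈ 1.116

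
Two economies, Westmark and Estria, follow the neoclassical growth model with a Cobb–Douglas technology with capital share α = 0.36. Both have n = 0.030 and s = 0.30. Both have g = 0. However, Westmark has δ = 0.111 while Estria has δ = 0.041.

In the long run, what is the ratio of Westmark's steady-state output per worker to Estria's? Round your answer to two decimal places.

Steady-state y* = [s/(n + δ)]^(α/(1−α)), so the ratio is [ (s_W/(n + δ)_W) / (s_E/(n + δ)_E) ]^0.5625.
s_W/(n + δ)_W = 0.30/0.141 = 2.1277; s_E/(n + δ)_E = 0.30/0.071 = 4.2254.
Ratio = (2.1277/4.2254)^0.5625 = 0.5035^0.5625 ≈ 0.6798

ratio ≈ 0.68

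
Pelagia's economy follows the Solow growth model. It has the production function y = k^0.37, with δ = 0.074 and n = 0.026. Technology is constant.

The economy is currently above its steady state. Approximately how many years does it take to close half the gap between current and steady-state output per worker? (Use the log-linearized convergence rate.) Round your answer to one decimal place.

Near the steady state the convergence rate is λ = (1 − α)(n + δ).
λ = (1 − 0.37) × 0.100 = 0.63 × 0.100 = 0.0630
Half-life = ln 2 / λ = 0.6931 / 0.0630 ≈ 11.00 years

about 11.0 years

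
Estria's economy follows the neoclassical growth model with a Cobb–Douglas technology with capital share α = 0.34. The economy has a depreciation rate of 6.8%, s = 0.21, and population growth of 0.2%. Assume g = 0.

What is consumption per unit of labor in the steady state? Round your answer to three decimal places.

Steady state requires s·f(k) = (n + δ)·k, i.e. s·k^α = (n + δ)·k.
Rearranging, k^(1−α) = s / (n + δ).
k^0.66 = 0.21 / (0.002 + 0.068) = 0.21 / 0.070 = 3.0000
k* = 3.0000^(1/0.66) ≈ 5.2834
y* = (k*)^α = 5.2834^0.34 ≈ 1.7611
c* = (1 − s)·y* = (1 − 0.21) × 1.7611 ≈ 1.3913

c* ≈ 1.391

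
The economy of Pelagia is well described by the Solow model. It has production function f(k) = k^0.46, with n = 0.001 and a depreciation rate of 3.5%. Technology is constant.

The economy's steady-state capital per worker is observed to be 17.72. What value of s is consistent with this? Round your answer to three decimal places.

At the steady state, Δk = 0, so s·k^α = (n + δ)·k.
So s / (n + δ) = (k*)^(1−α) = 17.72^0.54 = 4.7225.
Therefore s = 4.7225 × (n + δ) = 4.7225 × 0.036 = 0.1700.

s ≈ 0.170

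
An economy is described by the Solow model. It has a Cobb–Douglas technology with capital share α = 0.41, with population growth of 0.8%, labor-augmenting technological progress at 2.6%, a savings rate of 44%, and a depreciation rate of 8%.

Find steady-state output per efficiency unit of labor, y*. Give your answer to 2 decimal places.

Steady state requires s·f(k) = (n + g + δ)·k, i.e. s·k^α = (n + g + δ)·k.
Dividing both sides by k: k^(1−α) = s / (n + g + δ).
k^0.59 = 0.44 / (0.008 + 0.026 + 0.080) = 0.44 / 0.114 = 3.8596
k* = 3.8596^(1/0.59) ≈ 9.8660
y* = (k*)^α = 9.8660^0.41 ≈ 2.5562

y* = 2.56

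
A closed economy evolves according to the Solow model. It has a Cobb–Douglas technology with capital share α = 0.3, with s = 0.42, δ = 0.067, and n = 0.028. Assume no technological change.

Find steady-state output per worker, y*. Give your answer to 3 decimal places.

Steady state requires s·f(k) = (n + δ)·k, i.e. s·k^α = (n + δ)·k.
Dividing both sides by k: k^(1−α) = s / (n + δ).
k^0.7 = 0.42 / (0.028 + 0.067) = 0.42 / 0.095 = 4.4211
k* = 4.4211^(1/0.7) ≈ 8.3596
y* = (k*)^α = 8.3596^0.3 ≈ 1.8908

y* ≈ 1.891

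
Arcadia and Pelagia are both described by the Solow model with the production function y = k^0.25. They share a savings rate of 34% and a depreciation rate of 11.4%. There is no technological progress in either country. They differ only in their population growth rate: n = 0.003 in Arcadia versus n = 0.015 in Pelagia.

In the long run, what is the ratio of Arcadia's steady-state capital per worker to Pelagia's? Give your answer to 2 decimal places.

Steady-state k* = [s/(n + δ)]^(1/(1−α)), so the ratio is [ (s_A/(n + δ)_A) / (s_P/(n + δ)_P) ]^1.3333.
s_A/(n + δ)_A = 0.34/0.117 = 2.9060; s_P/(n + δ)_P = 0.34/0.129 = 2.6357.
Ratio = (2.9060/2.6357)^1.3333 = 1.1026^1.3333 ≈ 1.1391

k*_A / k*_P ≈ 1.14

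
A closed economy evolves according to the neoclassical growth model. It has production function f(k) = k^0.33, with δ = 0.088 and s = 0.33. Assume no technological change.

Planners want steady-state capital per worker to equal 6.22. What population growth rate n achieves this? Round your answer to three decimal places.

n ≈ 0.009

Steady state requires s·f(k) = (n + δ)·k, i.e. s·k^α = (n + δ)·k.
So s / (n + δ) = (k*)^(1−α) = 6.22^0.67 = 3.4028.
Therefore n + δ = s / 3.4028 = 0.33 / 3.4028 = 0.0970, so n = 0.0970 − 0.088 = 0.0090.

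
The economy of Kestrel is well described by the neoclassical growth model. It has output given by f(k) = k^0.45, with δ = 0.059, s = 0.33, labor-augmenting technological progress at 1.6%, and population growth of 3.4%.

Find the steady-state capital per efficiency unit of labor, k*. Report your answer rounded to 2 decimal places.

k* ≈ 7.49

In steady state, investment equals break-even investment: s·k^α = (n + g + δ)·k.
Dividing both sides by k: k^(1−α) = s / (n + g + δ).
k^0.55 = 0.33 / (0.034 + 0.016 + 0.059) = 0.33 / 0.109 = 3.0275
k* = 3.0275^(1/0.55) ≈ 7.4937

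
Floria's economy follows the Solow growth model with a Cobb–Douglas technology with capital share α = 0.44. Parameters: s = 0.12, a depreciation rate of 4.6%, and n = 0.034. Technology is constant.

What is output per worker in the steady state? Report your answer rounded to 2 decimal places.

y* = 1.38

Steady state requires s·f(k) = (n + δ)·k, i.e. s·k^α = (n + δ)·k.
Dividing both sides by k: k^(1−α) = s / (n + δ).
k^0.56 = 0.12 / (0.034 + 0.046) = 0.12 / 0.080 = 1.5000
k* = 1.5000^(1/0.56) ≈ 2.0628
y* = (k*)^α = 2.0628^0.44 ≈ 1.3752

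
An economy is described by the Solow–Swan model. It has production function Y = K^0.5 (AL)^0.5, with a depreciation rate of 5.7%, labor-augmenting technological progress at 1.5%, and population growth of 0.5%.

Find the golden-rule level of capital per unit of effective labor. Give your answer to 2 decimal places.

The golden rule sets f'(k) = n + g + δ, i.e. α·k^(α−1) = n + g + δ.
So k^(1−α) = α / (n + g + δ) = 0.5 / 0.077 = 6.4935.
k_gold = 6.4935^(1/0.5) ≈ 42.1655

k_gold ≈ 42.17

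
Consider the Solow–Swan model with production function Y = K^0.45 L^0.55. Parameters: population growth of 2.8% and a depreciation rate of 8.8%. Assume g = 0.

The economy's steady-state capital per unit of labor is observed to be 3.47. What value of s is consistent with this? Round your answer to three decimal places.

s ≈ 0.230

In steady state, investment equals break-even investment: s·k^α = (n + δ)·k.
So s / (n + δ) = (k*)^(1−α) = 3.47^0.55 = 1.9824.
Therefore s = 1.9824 × (n + δ) = 1.9824 × 0.116 = 0.2300.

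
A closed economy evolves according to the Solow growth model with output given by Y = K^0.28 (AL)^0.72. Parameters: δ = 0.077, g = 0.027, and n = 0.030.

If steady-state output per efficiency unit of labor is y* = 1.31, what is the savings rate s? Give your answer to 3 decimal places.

At the steady state, Δk = 0, so s·k^α = (n + g + δ)·k.
Since y* = [s/(n + g + δ)]^(α/(1−α)), we have s/(n + g + δ) = (y*)^((1−α)/α) = 1.31^2.5714 = 2.0024.
Therefore s = 2.0024 × (n + g + δ) = 2.0024 × 0.134 = 0.2683.

s ≈ 0.268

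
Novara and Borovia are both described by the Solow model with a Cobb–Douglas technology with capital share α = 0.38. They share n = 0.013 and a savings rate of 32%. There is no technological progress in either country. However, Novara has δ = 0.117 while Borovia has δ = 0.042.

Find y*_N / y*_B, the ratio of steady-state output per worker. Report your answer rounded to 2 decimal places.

ratio ≈ 0.59

Steady-state y* = [s/(n + δ)]^(α/(1−α)), so the ratio is [ (s_N/(n + δ)_N) / (s_B/(n + δ)_B) ]^0.6129.
s_N/(n + δ)_N = 0.32/0.130 = 2.4615; s_B/(n + δ)_B = 0.32/0.055 = 5.8182.
Ratio = (2.4615/5.8182)^0.6129 = 0.4231^0.6129 ≈ 0.5903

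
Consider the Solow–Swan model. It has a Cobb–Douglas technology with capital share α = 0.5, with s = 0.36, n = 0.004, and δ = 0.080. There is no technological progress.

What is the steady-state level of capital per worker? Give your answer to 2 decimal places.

In steady state, investment equals break-even investment: s·k^α = (n + δ)·k.
Dividing both sides by k: k^(1−α) = s / (n + δ).
k^0.5 = 0.36 / (0.004 + 0.080) = 0.36 / 0.084 = 4.2857
k* = 4.2857^(1/0.5) ≈ 18.3672

k* = 18.37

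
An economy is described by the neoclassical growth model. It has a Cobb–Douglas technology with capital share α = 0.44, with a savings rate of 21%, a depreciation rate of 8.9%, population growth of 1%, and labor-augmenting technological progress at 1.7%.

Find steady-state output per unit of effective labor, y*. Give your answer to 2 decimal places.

y* ≈ 1.59

Steady state requires s·f(k) = (n + g + δ)·k, i.e. s·k^α = (n + g + δ)·k.
Dividing both sides by k: k^(1−α) = s / (n + g + δ).
k^0.56 = 0.21 / (0.010 + 0.017 + 0.089) = 0.21 / 0.116 = 1.8103
k* = 1.8103^(1/0.56) ≈ 2.8858
y* = (k*)^α = 2.8858^0.44 ≈ 1.5941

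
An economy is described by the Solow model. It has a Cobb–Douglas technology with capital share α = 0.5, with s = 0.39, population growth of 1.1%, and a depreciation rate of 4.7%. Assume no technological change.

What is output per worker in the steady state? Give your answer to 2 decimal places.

At the steady state, Δk = 0, so s·k^α = (n + δ)·k.
Rearranging, k^(1−α) = s / (n + δ).
k^0.5 = 0.39 / (0.011 + 0.047) = 0.39 / 0.058 = 6.7241
k* = 6.7241^(1/0.5) ≈ 45.2135
y* = (k*)^α = 45.2135^0.5 ≈ 6.7241

y* ≈ 6.72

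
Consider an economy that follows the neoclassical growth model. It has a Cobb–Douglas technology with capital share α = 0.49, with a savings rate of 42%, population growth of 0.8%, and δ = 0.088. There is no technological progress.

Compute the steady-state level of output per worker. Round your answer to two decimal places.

y* = 4.13

In steady state, investment equals break-even investment: s·k^α = (n + δ)·k.
Dividing both sides by k: k^(1−α) = s / (n + δ).
k^0.51 = 0.42 / (0.008 + 0.088) = 0.42 / 0.096 = 4.3750
k* = 4.3750^(1/0.51) ≈ 18.0642
y* = (k*)^α = 18.0642^0.49 ≈ 4.1290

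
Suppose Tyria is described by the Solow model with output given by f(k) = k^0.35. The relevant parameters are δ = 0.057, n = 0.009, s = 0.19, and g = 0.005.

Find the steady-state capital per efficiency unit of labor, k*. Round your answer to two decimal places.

In steady state, investment equals break-even investment: s·k^α = (n + g + δ)·k.
Dividing both sides by k: k^(1−α) = s / (n + g + δ).
k^0.65 = 0.19 / (0.009 + 0.005 + 0.057) = 0.19 / 0.071 = 2.6761
k* = 2.6761^(1/0.65) ≈ 4.5467

k* ≈ 4.55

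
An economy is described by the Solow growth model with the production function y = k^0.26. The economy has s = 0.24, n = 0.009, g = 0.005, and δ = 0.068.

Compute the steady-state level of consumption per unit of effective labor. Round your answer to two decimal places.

At the steady state, Δk = 0, so s·k^α = (n + g + δ)·k.
Dividing both sides by k: k^(1−α) = s / (n + g + δ).
k^0.74 = 0.24 / (0.009 + 0.005 + 0.068) = 0.24 / 0.082 = 2.9268
k* = 2.9268^(1/0.74) ≈ 4.2684
y* = (k*)^α = 4.2684^0.26 ≈ 1.4584
c* = (1 − s)·y* = (1 − 0.24) × 1.4584 ≈ 1.1084

c* ≈ 1.11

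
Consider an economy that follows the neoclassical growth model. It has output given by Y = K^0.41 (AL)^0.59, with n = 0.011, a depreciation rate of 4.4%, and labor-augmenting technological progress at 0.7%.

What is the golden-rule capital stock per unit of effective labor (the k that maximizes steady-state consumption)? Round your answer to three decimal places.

The golden rule sets f'(k) = n + g + δ, i.e. α·k^(α−1) = n + g + δ.
So k^(1−α) = α / (n + g + δ) = 0.41 / 0.062 = 6.6129.
k_gold = 6.6129^(1/0.59) ≈ 24.5751

k_gold ≈ 24.575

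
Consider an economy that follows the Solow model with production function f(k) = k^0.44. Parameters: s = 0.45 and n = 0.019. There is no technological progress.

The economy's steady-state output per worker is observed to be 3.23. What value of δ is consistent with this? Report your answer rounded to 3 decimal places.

δ ≈ 0.082

At the steady state, Δk = 0, so s·k^α = (n + δ)·k.
Since y* = [s/(n + δ)]^(α/(1−α)), we have s/(n + δ) = (y*)^((1−α)/α) = 3.23^1.2727 = 4.4469.
Therefore n + δ = s / 4.4469 = 0.45 / 4.4469 = 0.1012, so δ = 0.1012 − 0.019 = 0.0822.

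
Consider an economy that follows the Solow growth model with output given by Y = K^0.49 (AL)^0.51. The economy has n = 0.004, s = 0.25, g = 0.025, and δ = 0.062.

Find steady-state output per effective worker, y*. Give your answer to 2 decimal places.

y* ≈ 2.64

Steady state requires s·f(k) = (n + g + δ)·k, i.e. s·k^α = (n + g + δ)·k.
Dividing both sides by k: k^(1−α) = s / (n + g + δ).
k^0.51 = 0.25 / (0.004 + 0.025 + 0.062) = 0.25 / 0.091 = 2.7473
k* = 2.7473^(1/0.51) ≈ 7.2544
y* = (k*)^α = 7.2544^0.49 ≈ 2.6406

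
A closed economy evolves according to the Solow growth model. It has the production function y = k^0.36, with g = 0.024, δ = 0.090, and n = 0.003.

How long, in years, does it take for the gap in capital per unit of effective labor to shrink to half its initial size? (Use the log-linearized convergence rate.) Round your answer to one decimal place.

Near the steady state the convergence rate is λ = (1 − α)(n + g + δ).
λ = (1 − 0.36) × 0.117 = 0.64 × 0.117 = 0.07488
Half-life = ln 2 / λ = 0.6931 / 0.07488 ≈ 9.26 years

about 9.3 years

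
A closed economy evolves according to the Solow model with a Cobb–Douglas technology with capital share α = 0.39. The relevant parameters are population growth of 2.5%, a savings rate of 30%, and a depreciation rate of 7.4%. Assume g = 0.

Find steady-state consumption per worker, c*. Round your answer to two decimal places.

c* = 1.42

Steady state requires s·f(k) = (n + δ)·k, i.e. s·k^α = (n + δ)·k.
Dividing both sides by k: k^(1−α) = s / (n + δ).
k^0.61 = 0.30 / (0.025 + 0.074) = 0.30 / 0.099 = 3.0303
k* = 3.0303^(1/0.61) ≈ 6.1563
y* = (k*)^α = 6.1563^0.39 ≈ 2.0316
c* = (1 − s)·y* = (1 − 0.30) × 2.0316 ≈ 1.4221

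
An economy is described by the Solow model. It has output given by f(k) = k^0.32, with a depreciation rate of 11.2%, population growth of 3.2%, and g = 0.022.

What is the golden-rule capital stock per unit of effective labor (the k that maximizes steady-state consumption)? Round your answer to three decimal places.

The golden rule sets f'(k) = n + g + δ, i.e. α·k^(α−1) = n + g + δ.
So k^(1−α) = α / (n + g + δ) = 0.32 / 0.166 = 1.9277.
k_gold = 1.9277^(1/0.68) ≈ 2.6253

k_gold ≈ 2.625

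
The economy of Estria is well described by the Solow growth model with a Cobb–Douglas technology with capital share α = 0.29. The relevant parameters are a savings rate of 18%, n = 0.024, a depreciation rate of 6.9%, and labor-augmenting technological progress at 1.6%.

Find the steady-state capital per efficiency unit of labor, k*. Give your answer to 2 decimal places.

In steady state, investment equals break-even investment: s·k^α = (n + g + δ)·k.
Rearranging, k^(1−α) = s / (n + g + δ).
k^0.71 = 0.18 / (0.024 + 0.016 + 0.069) = 0.18 / 0.109 = 1.6514
k* = 1.6514^(1/0.71) ≈ 2.0269

k* ≈ 2.03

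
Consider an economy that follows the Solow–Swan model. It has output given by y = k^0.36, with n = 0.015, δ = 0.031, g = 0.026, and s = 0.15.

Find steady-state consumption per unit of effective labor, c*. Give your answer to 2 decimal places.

c* = 1.28

At the steady state, Δk = 0, so s·k^α = (n + g + δ)·k.
Dividing both sides by k: k^(1−α) = s / (n + g + δ).
k^0.64 = 0.15 / (0.015 + 0.026 + 0.031) = 0.15 / 0.072 = 2.0833
k* = 2.0833^(1/0.64) ≈ 3.1481
y* = (k*)^α = 3.1481^0.36 ≈ 1.5111
c* = (1 − s)·y* = (1 − 0.15) × 1.5111 ≈ 1.2844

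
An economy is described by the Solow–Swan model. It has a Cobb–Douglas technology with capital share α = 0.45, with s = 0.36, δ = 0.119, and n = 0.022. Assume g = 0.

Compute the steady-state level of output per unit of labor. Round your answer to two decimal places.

y* ≈ 2.15

Steady state requires s·f(k) = (n + δ)·k, i.e. s·k^α = (n + δ)·k.
Rearranging, k^(1−α) = s / (n + δ).
k^0.55 = 0.36 / (0.022 + 0.119) = 0.36 / 0.141 = 2.5532
k* = 2.5532^(1/0.55) ≈ 5.4974
y* = (k*)^α = 5.4974^0.45 ≈ 2.1531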